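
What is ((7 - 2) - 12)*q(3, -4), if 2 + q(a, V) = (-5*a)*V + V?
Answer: -378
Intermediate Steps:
q(a, V) = -2 + V - 5*V*a (q(a, V) = -2 + ((-5*a)*V + V) = -2 + (-5*V*a + V) = -2 + (V - 5*V*a) = -2 + V - 5*V*a)
((7 - 2) - 12)*q(3, -4) = ((7 - 2) - 12)*(-2 - 4 - 5*(-4)*3) = (5 - 12)*(-2 - 4 + 60) = -7*54 = -378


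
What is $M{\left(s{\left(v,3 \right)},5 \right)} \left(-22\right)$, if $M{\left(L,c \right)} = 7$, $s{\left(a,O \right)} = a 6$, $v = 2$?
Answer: $-154$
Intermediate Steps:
$s{\left(a,O \right)} = 6 a$
$M{\left(s{\left(v,3 \right)},5 \right)} \left(-22\right) = 7 \left(-22\right) = -154$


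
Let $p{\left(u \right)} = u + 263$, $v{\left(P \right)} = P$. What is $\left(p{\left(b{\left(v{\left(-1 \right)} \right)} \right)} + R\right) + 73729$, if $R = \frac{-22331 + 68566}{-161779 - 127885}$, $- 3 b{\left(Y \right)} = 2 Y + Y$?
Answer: $\frac{21433062117}{289664} \approx 73993.0$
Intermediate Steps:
$b{\left(Y \right)} = - Y$ ($b{\left(Y \right)} = - \frac{2 Y + Y}{3} = - \frac{3 Y}{3} = - Y$)
$p{\left(u \right)} = 263 + u$
$R = - \frac{46235}{289664}$ ($R = \frac{46235}{-289664} = 46235 \left(- \frac{1}{289664}\right) = - \frac{46235}{289664} \approx -0.15962$)
$\left(p{\left(b{\left(v{\left(-1 \right)} \right)} \right)} + R\right) + 73729 = \left(\left(263 - -1\right) - \frac{46235}{289664}\right) + 73729 = \left(\left(263 + 1\right) - \frac{46235}{289664}\right) + 73729 = \left(264 - \frac{46235}{289664}\right) + 73729 = \frac{76425061}{289664} + 73729 = \frac{21433062117}{289664}$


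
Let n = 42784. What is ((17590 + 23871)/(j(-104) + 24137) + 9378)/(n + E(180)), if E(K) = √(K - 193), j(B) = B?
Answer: 9644494851040/43991701588077 - 225422935*I*√13/43991701588077 ≈ 0.21923 - 1.8476e-5*I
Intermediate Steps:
E(K) = √(-193 + K)
((17590 + 23871)/(j(-104) + 24137) + 9378)/(n + E(180)) = ((17590 + 23871)/(-104 + 24137) + 9378)/(42784 + √(-193 + 180)) = (41461/24033 + 9378)/(42784 + √(-13)) = (41461*(1/24033) + 9378)/(42784 + I*√13) = (41461/24033 + 9378)/(42784 + I*√13) = 225422935/(24033*(42784 + I*√13))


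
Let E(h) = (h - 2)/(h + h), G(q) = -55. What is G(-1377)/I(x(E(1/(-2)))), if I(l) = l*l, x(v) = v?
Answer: -44/5 ≈ -8.8000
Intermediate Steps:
E(h) = (-2 + h)/(2*h) (E(h) = (-2 + h)/((2*h)) = (-2 + h)*(1/(2*h)) = (-2 + h)/(2*h))
I(l) = l²
G(-1377)/I(x(E(1/(-2)))) = -55/(-2 + 1/(-2))² = -55/(-2 + 1*(-½))² = -55/(-2 - ½)² = -55/(((½)*(-2)*(-5/2))²) = -55/((5/2)²) = -55/25/4 = -55*4/25 = -44/5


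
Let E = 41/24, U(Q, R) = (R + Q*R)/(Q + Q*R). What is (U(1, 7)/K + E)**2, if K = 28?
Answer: 7225/2304 ≈ 3.1358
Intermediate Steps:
U(Q, R) = (R + Q*R)/(Q + Q*R)
E = 41/24 (E = 41*(1/24) = 41/24 ≈ 1.7083)
(U(1, 7)/K + E)**2 = ((7*(1 + 1)/(1*(1 + 7)))/28 + 41/24)**2 = ((7*1*2/8)*(1/28) + 41/24)**2 = ((7*1*(1/8)*2)*(1/28) + 41/24)**2 = ((7/4)*(1/28) + 41/24)**2 = (1/16 + 41/24)**2 = (85/48)**2 = 7225/2304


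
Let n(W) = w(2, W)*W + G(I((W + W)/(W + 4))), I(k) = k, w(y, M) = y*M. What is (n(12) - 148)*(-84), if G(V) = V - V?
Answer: -11760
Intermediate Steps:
w(y, M) = M*y
G(V) = 0
n(W) = 2*W² (n(W) = (W*2)*W + 0 = (2*W)*W + 0 = 2*W² + 0 = 2*W²)
(n(12) - 148)*(-84) = (2*12² - 148)*(-84) = (2*144 - 148)*(-84) = (288 - 148)*(-84) = 140*(-84) = -11760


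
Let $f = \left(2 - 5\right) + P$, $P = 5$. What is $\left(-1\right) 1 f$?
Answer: $-2$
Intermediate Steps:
$f = 2$ ($f = \left(2 - 5\right) + 5 = -3 + 5 = 2$)
$\left(-1\right) 1 f = \left(-1\right) 1 \cdot 2 = \left(-1\right) 2 = -2$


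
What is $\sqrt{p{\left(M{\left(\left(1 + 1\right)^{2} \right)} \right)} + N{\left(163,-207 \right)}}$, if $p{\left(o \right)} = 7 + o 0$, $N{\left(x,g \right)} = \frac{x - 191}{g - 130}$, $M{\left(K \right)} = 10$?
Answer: $\frac{\sqrt{804419}}{337} \approx 2.6614$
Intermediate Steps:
$N{\left(x,g \right)} = \frac{-191 + x}{-130 + g}$
$p{\left(o \right)} = 7$ ($p{\left(o \right)} = 7 + 0 = 7$)
$\sqrt{p{\left(M{\left(\left(1 + 1\right)^{2} \right)} \right)} + N{\left(163,-207 \right)}} = \sqrt{7 + \frac{-191 + 163}{-130 - 207}} = \sqrt{7 + \frac{1}{-337} \left(-28\right)} = \sqrt{7 - - \frac{28}{337}} = \sqrt{7 + \frac{28}{337}} = \sqrt{\frac{2387}{337}} = \frac{\sqrt{804419}}{337}$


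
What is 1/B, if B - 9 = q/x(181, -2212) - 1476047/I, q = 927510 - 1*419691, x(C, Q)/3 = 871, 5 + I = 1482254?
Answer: 99310683/20095265227 ≈ 0.0049420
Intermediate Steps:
I = 1482249 (I = -5 + 1482254 = 1482249)
x(C, Q) = 2613 (x(C, Q) = 3*871 = 2613)
q = 507819 (q = 927510 - 419691 = 507819)
B = 20095265227/99310683 (B = 9 + (507819/2613 - 1476047/1482249) = 9 + (507819*(1/2613) - 1476047*1/1482249) = 9 + (13021/67 - 1476047/1482249) = 9 + 19201469080/99310683 = 20095265227/99310683 ≈ 202.35)
1/B = 1/(20095265227/99310683) = 99310683/20095265227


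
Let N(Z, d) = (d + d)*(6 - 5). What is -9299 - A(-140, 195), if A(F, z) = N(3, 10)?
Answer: -9319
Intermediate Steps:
N(Z, d) = 2*d (N(Z, d) = (2*d)*1 = 2*d)
A(F, z) = 20 (A(F, z) = 2*10 = 20)
-9299 - A(-140, 195) = -9299 - 1*20 = -9299 - 20 = -9319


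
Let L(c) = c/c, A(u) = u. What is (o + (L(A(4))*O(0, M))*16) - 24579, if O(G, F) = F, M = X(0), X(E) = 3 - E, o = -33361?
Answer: -57892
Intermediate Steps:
M = 3 (M = 3 - 1*0 = 3 + 0 = 3)
L(c) = 1
(o + (L(A(4))*O(0, M))*16) - 24579 = (-33361 + (1*3)*16) - 24579 = (-33361 + 3*16) - 24579 = (-33361 + 48) - 24579 = -33313 - 24579 = -57892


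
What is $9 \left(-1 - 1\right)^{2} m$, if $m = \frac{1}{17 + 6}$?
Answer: $\frac{36}{23} \approx 1.5652$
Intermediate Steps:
$m = \frac{1}{23} \approx 0.043478$
$9 \left(-1 - 1\right)^{2} m = 9 \left(-1 - 1\right)^{2} \cdot \frac{1}{23} = 9 \left(-2\right)^{2} \cdot \frac{1}{23} = 9 \cdot 4 \cdot \frac{1}{23} = 36 \cdot \frac{1}{23} = \frac{36}{23}$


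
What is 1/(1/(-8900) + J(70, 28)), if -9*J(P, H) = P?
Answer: -80100/623009 ≈ -0.12857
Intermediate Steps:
J(P, H) = -P/9
1/(1/(-8900) + J(70, 28)) = 1/(1/(-8900) - 1/9*70) = 1/(-1/8900 - 70/9) = 1/(-623009/80100) = -80100/623009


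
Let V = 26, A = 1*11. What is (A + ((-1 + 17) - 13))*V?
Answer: 364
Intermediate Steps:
A = 11
(A + ((-1 + 17) - 13))*V = (11 + ((-1 + 17) - 13))*26 = (11 + (16 - 13))*26 = (11 + 3)*26 = 14*26 = 364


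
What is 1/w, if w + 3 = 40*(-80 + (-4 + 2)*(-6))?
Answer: -1/2723 ≈ -0.00036724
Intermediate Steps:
w = -2723 (w = -3 + 40*(-80 + (-4 + 2)*(-6)) = -3 + 40*(-80 - 2*(-6)) = -3 + 40*(-80 + 12) = -3 + 40*(-68) = -3 - 2720 = -2723)
1/w = 1/(-2723) = -1/2723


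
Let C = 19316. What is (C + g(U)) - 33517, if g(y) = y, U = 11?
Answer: -14190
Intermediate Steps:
(C + g(U)) - 33517 = (19316 + 11) - 33517 = 19327 - 33517 = -14190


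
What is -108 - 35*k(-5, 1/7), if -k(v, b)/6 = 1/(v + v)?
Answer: -129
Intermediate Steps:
k(v, b) = -3/v (k(v, b) = -6/(v + v) = -6*1/(2*v) = -3/v)
-108 - 35*k(-5, 1/7) = -108 - (-105)/(-5) = -108 - (-105)*(-1)/5 = -108 - 35*⅗ = -108 - 21 = -129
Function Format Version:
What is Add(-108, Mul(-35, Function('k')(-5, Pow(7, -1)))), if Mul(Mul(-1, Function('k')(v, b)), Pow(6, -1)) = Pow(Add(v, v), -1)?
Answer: -129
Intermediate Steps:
Function('k')(v, b) = Mul(-3, Pow(v, -1)) (Function('k')(v, b) = Mul(-6, Pow(Add(v, v), -1)) = Mul(-6, Pow(Mul(2, v), -1)) = Mul(-6, Mul(Rational(1, 2), Pow(v, -1))) = Mul(-3, Pow(v, -1)))
Add(-108, Mul(-35, Function('k')(-5, Pow(7, -1)))) = Add(-108, Mul(-35, Mul(-3, Pow(-5, -1)))) = Add(-108, Mul(-35, Mul(-3, Rational(-1, 5)))) = Add(-108, Mul(-35, Rational(3, 5))) = Add(-108, -21) = -129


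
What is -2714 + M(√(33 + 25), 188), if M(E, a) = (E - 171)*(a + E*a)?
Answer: -23958 - 31960*√58 ≈ -2.6736e+5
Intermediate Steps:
M(E, a) = (-171 + E)*(a + E*a)
-2714 + M(√(33 + 25), 188) = -2714 + 188*(-171 + (√(33 + 25))² - 170*√(33 + 25)) = -2714 + 188*(-171 + (√58)² - 170*√58) = -2714 + 188*(-171 + 58 - 170*√58) = -2714 + 188*(-113 - 170*√58) = -2714 + (-21244 - 31960*√58) = -23958 - 31960*√58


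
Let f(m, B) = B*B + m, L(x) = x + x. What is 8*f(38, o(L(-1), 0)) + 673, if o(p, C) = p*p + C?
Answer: 1105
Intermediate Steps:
L(x) = 2*x
o(p, C) = C + p² (o(p, C) = p² + C = C + p²)
f(m, B) = m + B² (f(m, B) = B² + m = m + B²)
8*f(38, o(L(-1), 0)) + 673 = 8*(38 + (0 + (2*(-1))²)²) + 673 = 8*(38 + (0 + (-2)²)²) + 673 = 8*(38 + (0 + 4)²) + 673 = 8*(38 + 4²) + 673 = 8*(38 + 16) + 673 = 8*54 + 673 = 432 + 673 = 1105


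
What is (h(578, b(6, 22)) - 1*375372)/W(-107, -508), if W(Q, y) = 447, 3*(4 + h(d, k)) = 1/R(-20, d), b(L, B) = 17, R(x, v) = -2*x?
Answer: -45045119/53640 ≈ -839.77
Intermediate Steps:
h(d, k) = -479/120 (h(d, k) = -4 + 1/(3*((-2*(-20)))) = -4 + (1/3)/40 = -4 + (1/3)*(1/40) = -4 + 1/120 = -479/120)
(h(578, b(6, 22)) - 1*375372)/W(-107, -508) = (-479/120 - 1*375372)/447 = (-479/120 - 375372)*(1/447) = -45045119/120*1/447 = -45045119/53640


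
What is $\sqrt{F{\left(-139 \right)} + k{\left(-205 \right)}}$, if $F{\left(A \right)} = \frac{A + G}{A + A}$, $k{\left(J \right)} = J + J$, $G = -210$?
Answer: $\frac{7 i \sqrt{644682}}{278} \approx 20.217 i$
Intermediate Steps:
$k{\left(J \right)} = 2 J$
$F{\left(A \right)} = \frac{-210 + A}{2 A}$ ($F{\left(A \right)} = \frac{A - 210}{A + A} = \frac{-210 + A}{2 A}$)
$\sqrt{F{\left(-139 \right)} + k{\left(-205 \right)}} = \sqrt{\frac{-210 - 139}{2 \left(-139\right)} + 2 \left(-205\right)} = \sqrt{\frac{1}{2} \left(- \frac{1}{139}\right) \left(-349\right) - 410} = \sqrt{\frac{349}{278} - 410} = \sqrt{- \frac{113631}{278}} = \frac{7 i \sqrt{644682}}{278}$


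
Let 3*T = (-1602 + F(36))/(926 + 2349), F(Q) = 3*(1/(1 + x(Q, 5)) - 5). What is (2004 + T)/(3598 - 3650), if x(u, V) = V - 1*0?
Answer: -39375367/1021800 ≈ -38.535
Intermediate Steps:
x(u, V) = V (x(u, V) = V + 0 = V)
F(Q) = -29/2 (F(Q) = 3*(1/(1 + 5) - 5) = 3*(1/6 - 5) = 3*(-29/6) = -29/2)
T = -3233/19650 (T = ((-1602 - 29/2)/(926 + 2349))/3 = (-3233/2/3275)/3 = (-3233/2*1/3275)/3 = (1/3)*(-3233/6550) = -3233/19650 ≈ -0.16453)
(2004 + T)/(3598 - 3650) = (2004 - 3233/19650)/(3598 - 3650) = (39375367/19650)/(-52) = (39375367/19650)*(-1/52) = -39375367/1021800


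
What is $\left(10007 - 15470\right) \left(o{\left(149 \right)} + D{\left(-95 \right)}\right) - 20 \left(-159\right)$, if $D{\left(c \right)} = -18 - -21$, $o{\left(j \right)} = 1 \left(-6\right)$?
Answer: $19569$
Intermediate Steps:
$o{\left(j \right)} = -6$
$D{\left(c \right)} = 3$ ($D{\left(c \right)} = -18 + 21 = 3$)
$\left(10007 - 15470\right) \left(o{\left(149 \right)} + D{\left(-95 \right)}\right) - 20 \left(-159\right) = \left(10007 - 15470\right) \left(-6 + 3\right) - 20 \left(-159\right) = \left(-5463\right) \left(-3\right) - -3180 = 16389 + 3180 = 19569$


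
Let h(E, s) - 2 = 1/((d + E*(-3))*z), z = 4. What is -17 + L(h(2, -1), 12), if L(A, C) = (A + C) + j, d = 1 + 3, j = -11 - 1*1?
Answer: -121/8 ≈ -15.125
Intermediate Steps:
j = -12 (j = -11 - 1 = -12)
d = 4
h(E, s) = 2 + 1/(4*(4 - 3*E)) (h(E, s) = 2 + 1/((4 + E*(-3))*4) = 2 + (1/4)/(4 - 3*E) = 2 + 1/(4*(4 - 3*E)))
L(A, C) = -12 + A + C (L(A, C) = (A + C) - 12 = -12 + A + C)
-17 + L(h(2, -1), 12) = -17 + (-12 + 3*(-11 + 8*2)/(4*(-4 + 3*2)) + 12) = -17 + (-12 + 3*(-11 + 16)/(4*(-4 + 6)) + 12) = -17 + (-12 + (3/4)*5/2 + 12) = -17 + (-12 + (3/4)*(1/2)*5 + 12) = -17 + (-12 + 15/8 + 12) = -17 + 15/8 = -121/8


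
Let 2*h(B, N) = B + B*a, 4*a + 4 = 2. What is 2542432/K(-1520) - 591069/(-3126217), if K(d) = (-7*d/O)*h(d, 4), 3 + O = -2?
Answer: 263317380497/78999503590 ≈ 3.3332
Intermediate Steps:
a = -½ (a = -1 + (¼)*2 = -1 + ½ = -½ ≈ -0.50000)
O = -5 (O = -3 - 2 = -5)
h(B, N) = B/4 (h(B, N) = (B + B*(-½))/2 = (B - B/2)/2 = (B/2)/2 = B/4)
K(d) = 7*d²/20 (K(d) = (-7*d/(-5))*(d/4) = (-7*d*(-1)/5)*(d/4) = (-(-7)*d/5)*(d/4) = (7*d/5)*(d/4) = 7*d²/20)
2542432/K(-1520) - 591069/(-3126217) = 2542432/(((7/20)*(-1520)²)) - 591069/(-3126217) = 2542432/(((7/20)*2310400)) - 591069*(-1/3126217) = 2542432/808640 + 591069/3126217 = 2542432*(1/808640) + 591069/3126217 = 79451/25270 + 591069/3126217 = 263317380497/78999503590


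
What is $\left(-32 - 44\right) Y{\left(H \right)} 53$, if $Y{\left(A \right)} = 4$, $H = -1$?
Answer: $-16112$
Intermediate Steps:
$\left(-32 - 44\right) Y{\left(H \right)} 53 = \left(-32 - 44\right) 4 \cdot 53 = \left(-76\right) 4 \cdot 53 = \left(-304\right) 53 = -16112$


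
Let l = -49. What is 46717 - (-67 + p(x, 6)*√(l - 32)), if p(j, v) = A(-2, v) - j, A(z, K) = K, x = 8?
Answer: 46784 + 18*I ≈ 46784.0 + 18.0*I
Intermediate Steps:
p(j, v) = v - j
46717 - (-67 + p(x, 6)*√(l - 32)) = 46717 - (-67 + (6 - 1*8)*√(-49 - 32)) = 46717 - (-67 + (6 - 8)*√(-81)) = 46717 - (-67 - 18*I) = 46717 + (67 + 18*I) = 46784 + 18*I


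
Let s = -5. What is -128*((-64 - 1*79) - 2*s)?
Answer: 17024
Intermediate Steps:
-128*((-64 - 1*79) - 2*s) = -128*((-64 - 1*79) - 2*(-5)) = -128*((-64 - 79) + 10) = -128*(-143 + 10) = -128*(-133) = 17024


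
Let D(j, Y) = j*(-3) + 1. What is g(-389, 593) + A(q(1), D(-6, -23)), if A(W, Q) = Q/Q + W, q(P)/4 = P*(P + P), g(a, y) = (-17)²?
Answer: 298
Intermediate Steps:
g(a, y) = 289
q(P) = 8*P² (q(P) = 4*(P*(P + P)) = 4*(P*(2*P)) = 4*(2*P²) = 8*P²)
D(j, Y) = 1 - 3*j (D(j, Y) = -3*j + 1 = 1 - 3*j)
A(W, Q) = 1 + W
g(-389, 593) + A(q(1), D(-6, -23)) = 289 + (1 + 8*1²) = 289 + (1 + 8*1) = 289 + (1 + 8) = 289 + 9 = 298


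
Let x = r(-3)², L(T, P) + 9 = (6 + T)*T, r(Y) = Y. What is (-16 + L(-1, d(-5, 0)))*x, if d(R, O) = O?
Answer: -270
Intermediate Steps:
L(T, P) = -9 + T*(6 + T) (L(T, P) = -9 + (6 + T)*T = -9 + T*(6 + T))
x = 9 (x = (-3)² = 9)
(-16 + L(-1, d(-5, 0)))*x = (-16 + (-9 + (-1)² + 6*(-1)))*9 = (-16 + (-9 + 1 - 6))*9 = (-16 - 14)*9 = -30*9 = -270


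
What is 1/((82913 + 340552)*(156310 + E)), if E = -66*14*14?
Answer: 1/60713870910 ≈ 1.6471e-11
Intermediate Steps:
E = -12936 (E = -924*14 = -12936)
1/((82913 + 340552)*(156310 + E)) = 1/((82913 + 340552)*(156310 - 12936)) = 1/(423465*143374) = 1/60713870910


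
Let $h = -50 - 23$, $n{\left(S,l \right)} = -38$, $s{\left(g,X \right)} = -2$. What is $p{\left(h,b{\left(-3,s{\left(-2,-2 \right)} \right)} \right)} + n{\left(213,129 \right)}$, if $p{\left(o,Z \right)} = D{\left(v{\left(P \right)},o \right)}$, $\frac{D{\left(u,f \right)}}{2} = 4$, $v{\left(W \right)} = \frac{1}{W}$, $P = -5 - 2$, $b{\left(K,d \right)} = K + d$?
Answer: $-30$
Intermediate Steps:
$P = -7$ ($P = -5 - 2 = -7$)
$h = -73$
$D{\left(u,f \right)} = 8$ ($D{\left(u,f \right)} = 2 \cdot 4 = 8$)
$p{\left(o,Z \right)} = 8$
$p{\left(h,b{\left(-3,s{\left(-2,-2 \right)} \right)} \right)} + n{\left(213,129 \right)} = 8 - 38 = -30$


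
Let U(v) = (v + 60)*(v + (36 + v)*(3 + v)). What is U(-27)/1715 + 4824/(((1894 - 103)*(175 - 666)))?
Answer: -784447711/167570935 ≈ -4.6813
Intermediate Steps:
U(v) = (60 + v)*(v + (3 + v)*(36 + v))
U(-27)/1715 + 4824/(((1894 - 103)*(175 - 666))) = (6480 + (-27)³ + 100*(-27)² + 2508*(-27))/1715 + 4824/(((1894 - 103)*(175 - 666))) = (6480 - 19683 + 100*729 - 67716)*(1/1715) + 4824/((1791*(-491))) = (6480 - 19683 + 72900 - 67716)*(1/1715) + 4824/(-879381) = -8019*1/1715 + 4824*(-1/879381) = -8019/1715 - 536/97709 = -784447711/167570935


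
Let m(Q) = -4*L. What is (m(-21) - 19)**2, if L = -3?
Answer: 49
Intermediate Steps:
m(Q) = 12 (m(Q) = -4*(-3) = 12)
(m(-21) - 19)**2 = (12 - 19)**2 = (-7)**2 = 49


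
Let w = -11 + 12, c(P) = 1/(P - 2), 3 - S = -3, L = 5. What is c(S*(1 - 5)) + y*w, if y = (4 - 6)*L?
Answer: -261/26 ≈ -10.038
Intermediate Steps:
S = 6 (S = 3 - 1*(-3) = 3 + 3 = 6)
y = -10 (y = (4 - 6)*5 = -2*5 = -10)
c(P) = 1/(-2 + P)
w = 1
c(S*(1 - 5)) + y*w = 1/(-2 + 6*(1 - 5)) - 10*1 = 1/(-2 + 6*(-4)) - 10 = 1/(-2 - 24) - 10 = 1/(-26) - 10 = -1/26 - 10 = -261/26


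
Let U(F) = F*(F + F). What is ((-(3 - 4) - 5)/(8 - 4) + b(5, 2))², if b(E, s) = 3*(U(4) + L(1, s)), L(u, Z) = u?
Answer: 9604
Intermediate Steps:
U(F) = 2*F² (U(F) = F*(2*F) = 2*F²)
b(E, s) = 99 (b(E, s) = 3*(2*4² + 1) = 3*(2*16 + 1) = 3*(32 + 1) = 3*33 = 99)
((-(3 - 4) - 5)/(8 - 4) + b(5, 2))² = ((-(3 - 4) - 5)/(8 - 4) + 99)² = ((-1*(-1) - 5)/4 + 99)² = ((1 - 5)*(¼) + 99)² = (-4*¼ + 99)² = (-1 + 99)² = 98² = 9604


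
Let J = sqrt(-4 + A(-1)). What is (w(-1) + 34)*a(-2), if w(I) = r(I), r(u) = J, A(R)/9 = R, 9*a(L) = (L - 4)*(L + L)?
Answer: 272/3 + 8*I*sqrt(13)/3 ≈ 90.667 + 9.6148*I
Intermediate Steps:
a(L) = 2*L*(-4 + L)/9 (a(L) = ((L - 4)*(L + L))/9 = ((-4 + L)*(2*L))/9 = (2*L*(-4 + L))/9 = 2*L*(-4 + L)/9)
A(R) = 9*R
J = I*sqrt(13) (J = sqrt(-4 + 9*(-1)) = sqrt(-4 - 9) = sqrt(-13) = I*sqrt(13) ≈ 3.6056*I)
r(u) = I*sqrt(13)
w(I) = I*sqrt(13)
(w(-1) + 34)*a(-2) = (I*sqrt(13) + 34)*((2/9)*(-2)*(-4 - 2)) = (34 + I*sqrt(13))*((2/9)*(-2)*(-6)) = (34 + I*sqrt(13))*(8/3) = 272/3 + 8*I*sqrt(13)/3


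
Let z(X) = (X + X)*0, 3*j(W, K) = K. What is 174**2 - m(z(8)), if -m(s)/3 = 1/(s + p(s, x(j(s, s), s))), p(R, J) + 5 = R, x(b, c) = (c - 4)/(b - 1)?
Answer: 151377/5 ≈ 30275.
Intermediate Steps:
j(W, K) = K/3
x(b, c) = (-4 + c)/(-1 + b)
p(R, J) = -5 + R
z(X) = 0 (z(X) = (2*X)*0 = 0)
m(s) = -3/(-5 + 2*s) (m(s) = -3/(s + (-5 + s)) = -3/(-5 + 2*s))
174**2 - m(z(8)) = 174**2 - (-3)/(-5 + 2*0) = 30276 - (-3)/(-5 + 0) = 30276 - (-3)/(-5) = 30276 - (-3)*(-1)/5 = 30276 - 1*3/5 = 30276 - 3/5 = 151377/5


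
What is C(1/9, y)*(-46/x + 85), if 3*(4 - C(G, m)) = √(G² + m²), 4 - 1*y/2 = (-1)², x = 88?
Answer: 3717/11 - 413*√2917/132 ≈ 168.93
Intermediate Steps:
y = 6 (y = 8 - 2*(-1)² = 8 - 2*1 = 8 - 2 = 6)
C(G, m) = 4 - √(G² + m²)/3
C(1/9, y)*(-46/x + 85) = (4 - √((1/9)² + 6²)/3)*(-46/88 + 85) = (4 - √((1*(⅑))² + 36)/3)*(-46*1/88 + 85) = (4 - √((⅑)² + 36)/3)*(-23/44 + 85) = (4 - √(1/81 + 36)/3)*(3717/44) = (4 - √2917/27)*(3717/44) = 3717/11 - 413*√2917/132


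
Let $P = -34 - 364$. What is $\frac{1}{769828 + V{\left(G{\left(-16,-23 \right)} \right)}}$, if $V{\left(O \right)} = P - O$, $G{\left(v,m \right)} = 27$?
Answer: $\frac{1}{769403} \approx 1.2997 \cdot 10^{-6}$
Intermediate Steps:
$P = -398$ ($P = -34 - 364 = -398$)
$V{\left(O \right)} = -398 - O$
$\frac{1}{769828 + V{\left(G{\left(-16,-23 \right)} \right)}} = \frac{1}{769828 - 425} = \frac{1}{769403}$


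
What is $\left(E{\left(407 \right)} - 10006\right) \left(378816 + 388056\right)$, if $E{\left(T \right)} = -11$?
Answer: $-7681756824$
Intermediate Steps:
$\left(E{\left(407 \right)} - 10006\right) \left(378816 + 388056\right) = \left(-11 - 10006\right) \left(378816 + 388056\right) = \left(-10017\right) 766872 = -7681756824$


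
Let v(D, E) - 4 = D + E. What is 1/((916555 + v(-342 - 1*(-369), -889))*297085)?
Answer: 1/272039843245 ≈ 3.6759e-12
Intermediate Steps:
v(D, E) = 4 + D + E (v(D, E) = 4 + (D + E) = 4 + D + E)
1/((916555 + v(-342 - 1*(-369), -889))*297085) = 1/((916555 + (4 + (-342 - 1*(-369)) - 889))*297085) = (1/297085)/(916555 + (4 + (-342 + 369) - 889)) = (1/297085)/(916555 + (4 + 27 - 889)) = (1/297085)/(916555 - 858) = (1/297085)/915697 = (1/915697)*(1/297085) = 1/272039843245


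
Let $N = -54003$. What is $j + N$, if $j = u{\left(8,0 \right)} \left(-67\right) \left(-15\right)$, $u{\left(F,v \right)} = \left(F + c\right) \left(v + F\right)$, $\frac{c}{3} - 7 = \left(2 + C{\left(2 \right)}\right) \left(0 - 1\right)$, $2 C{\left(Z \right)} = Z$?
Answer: $106797$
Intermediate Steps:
$C{\left(Z \right)} = \frac{Z}{2}$
$c = 12$ ($c = 21 + 3 \left(2 + \frac{1}{2} \cdot 2\right) \left(0 - 1\right) = 21 + 3 \left(2 + 1\right) \left(-1\right) = 21 + 3 \cdot 3 \left(-1\right) = 21 + 3 \left(-3\right) = 21 - 9 = 12$)
$u{\left(F,v \right)} = \left(12 + F\right) \left(F + v\right)$ ($u{\left(F,v \right)} = \left(F + 12\right) \left(v + F\right) = \left(12 + F\right) \left(F + v\right)$)
$j = 160800$ ($j = \left(8^{2} + 12 \cdot 8 + 12 \cdot 0 + 8 \cdot 0\right) \left(-67\right) \left(-15\right) = \left(64 + 96 + 0 + 0\right) \left(-67\right) \left(-15\right) = 160 \left(-67\right) \left(-15\right) = \left(-10720\right) \left(-15\right) = 160800$)
$j + N = 160800 - 54003 = 106797$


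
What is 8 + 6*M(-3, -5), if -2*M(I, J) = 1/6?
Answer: 15/2 ≈ 7.5000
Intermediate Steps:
M(I, J) = -1/12 (M(I, J) = -½/6 = -½*⅙ = -1/12)
8 + 6*M(-3, -5) = 8 + 6*(-1/12) = 8 - ½ = 15/2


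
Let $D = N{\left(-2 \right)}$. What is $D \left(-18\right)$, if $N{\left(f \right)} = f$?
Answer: $36$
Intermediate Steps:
$D = -2$
$D \left(-18\right) = \left(-2\right) \left(-18\right) = 36$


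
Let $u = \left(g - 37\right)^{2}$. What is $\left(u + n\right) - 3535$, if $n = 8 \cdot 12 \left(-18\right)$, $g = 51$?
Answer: $-5067$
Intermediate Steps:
$u = 196$ ($u = \left(51 - 37\right)^{2} = 14^{2} = 196$)
$n = -1728$ ($n = 96 \left(-18\right) = -1728$)
$\left(u + n\right) - 3535 = \left(196 - 1728\right) - 3535 = -1532 - 3535 = -5067$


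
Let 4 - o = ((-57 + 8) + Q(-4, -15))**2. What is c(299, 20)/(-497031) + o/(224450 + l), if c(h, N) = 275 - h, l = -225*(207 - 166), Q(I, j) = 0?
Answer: -395405969/35657832325 ≈ -0.011089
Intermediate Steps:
l = -9225 (l = -225*41 = -9225)
o = -2397 (o = 4 - ((-57 + 8) + 0)**2 = 4 - (-49 + 0)**2 = 4 - 1*(-49)**2 = 4 - 1*2401 = 4 - 2401 = -2397)
c(299, 20)/(-497031) + o/(224450 + l) = (275 - 1*299)/(-497031) - 2397/(224450 - 9225) = (275 - 299)*(-1/497031) - 2397/215225 = -24*(-1/497031) - 2397*1/215225 = 8/165677 - 2397/215225 = -395405969/35657832325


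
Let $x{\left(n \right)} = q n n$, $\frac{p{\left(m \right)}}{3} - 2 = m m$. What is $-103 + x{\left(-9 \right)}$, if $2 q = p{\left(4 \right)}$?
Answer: $2084$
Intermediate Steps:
$p{\left(m \right)} = 6 + 3 m^{2}$ ($p{\left(m \right)} = 6 + 3 m m = 6 + 3 m^{2}$)
$q = 27$ ($q = \frac{6 + 3 \cdot 4^{2}}{2} = \frac{6 + 3 \cdot 16}{2} = \frac{6 + 48}{2} = \frac{1}{2} \cdot 54 = 27$)
$x{\left(n \right)} = 27 n^{2}$ ($x{\left(n \right)} = 27 n n = 27 n^{2}$)
$-103 + x{\left(-9 \right)} = -103 + 27 \left(-9\right)^{2} = -103 + 27 \cdot 81 = -103 + 2187 = 2084$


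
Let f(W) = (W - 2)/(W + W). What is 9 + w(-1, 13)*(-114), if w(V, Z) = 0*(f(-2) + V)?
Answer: 9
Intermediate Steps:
f(W) = (-2 + W)/(2*W) (f(W) = (-2 + W)/((2*W)) = (-2 + W)*(1/(2*W)) = (-2 + W)/(2*W))
w(V, Z) = 0 (w(V, Z) = 0*((½)*(-2 - 2)/(-2) + V) = 0*((½)*(-½)*(-4) + V) = 0*(1 + V) = 0)
9 + w(-1, 13)*(-114) = 9 + 0*(-114) = 9 + 0 = 9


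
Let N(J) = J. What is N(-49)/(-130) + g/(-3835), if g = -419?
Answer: 3729/7670 ≈ 0.48618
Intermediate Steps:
N(-49)/(-130) + g/(-3835) = -49/(-130) - 419/(-3835) = -49*(-1/130) - 419*(-1/3835) = 49/130 + 419/3835 = 3729/7670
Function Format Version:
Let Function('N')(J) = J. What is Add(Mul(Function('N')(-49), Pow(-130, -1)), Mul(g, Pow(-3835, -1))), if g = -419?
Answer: Rational(3729, 7670) ≈ 0.48618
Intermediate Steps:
Add(Mul(Function('N')(-49), Pow(-130, -1)), Mul(g, Pow(-3835, -1))) = Add(Mul(-49, Pow(-130, -1)), Mul(-419, Pow(-3835, -1))) = Add(Mul(-49, Rational(-1, 130)), Mul(-419, Rational(-1, 3835))) = Add(Rational(49, 130), Rational(419, 3835)) = Rational(3729, 7670)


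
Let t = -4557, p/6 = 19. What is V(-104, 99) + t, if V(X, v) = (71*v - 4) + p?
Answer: 2582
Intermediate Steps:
p = 114 (p = 6*19 = 114)
V(X, v) = 110 + 71*v (V(X, v) = (71*v - 4) + 114 = (-4 + 71*v) + 114 = 110 + 71*v)
V(-104, 99) + t = (110 + 71*99) - 4557 = (110 + 7029) - 4557 = 7139 - 4557 = 2582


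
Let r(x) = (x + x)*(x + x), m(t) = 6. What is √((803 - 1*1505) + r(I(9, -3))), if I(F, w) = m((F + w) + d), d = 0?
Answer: 3*I*√62 ≈ 23.622*I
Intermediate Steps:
I(F, w) = 6
r(x) = 4*x² (r(x) = (2*x)*(2*x) = 4*x²)
√((803 - 1*1505) + r(I(9, -3))) = √((803 - 1*1505) + 4*6²) = √((803 - 1505) + 4*36) = √(-702 + 144) = √(-558) = 3*I*√62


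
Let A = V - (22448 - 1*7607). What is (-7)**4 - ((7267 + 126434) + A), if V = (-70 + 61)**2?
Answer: -116540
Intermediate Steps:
V = 81 (V = (-9)**2 = 81)
A = -14760 (A = 81 - (22448 - 1*7607) = 81 - (22448 - 7607) = 81 - 1*14841 = 81 - 14841 = -14760)
(-7)**4 - ((7267 + 126434) + A) = (-7)**4 - ((7267 + 126434) - 14760) = 2401 - (133701 - 14760) = 2401 - 1*118941 = 2401 - 118941 = -116540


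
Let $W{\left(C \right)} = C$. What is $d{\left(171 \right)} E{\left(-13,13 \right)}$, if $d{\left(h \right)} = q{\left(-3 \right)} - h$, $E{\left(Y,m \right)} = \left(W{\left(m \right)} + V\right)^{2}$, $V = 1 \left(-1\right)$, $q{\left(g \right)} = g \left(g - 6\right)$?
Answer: $-20736$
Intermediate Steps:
$q{\left(g \right)} = g \left(-6 + g\right)$
$V = -1$
$E{\left(Y,m \right)} = \left(-1 + m\right)^{2}$ ($E{\left(Y,m \right)} = \left(m - 1\right)^{2} = \left(-1 + m\right)^{2}$)
$d{\left(h \right)} = 27 - h$ ($d{\left(h \right)} = - 3 \left(-6 - 3\right) - h = \left(-3\right) \left(-9\right) - h = 27 - h$)
$d{\left(171 \right)} E{\left(-13,13 \right)} = \left(27 - 171\right) \left(-1 + 13\right)^{2} = \left(27 - 171\right) 12^{2} = \left(-144\right) 144 = -20736$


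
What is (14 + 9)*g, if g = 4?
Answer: 92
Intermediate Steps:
(14 + 9)*g = (14 + 9)*4 = 23*4 = 92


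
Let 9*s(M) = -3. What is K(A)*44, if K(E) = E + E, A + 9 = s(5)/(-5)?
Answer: -11792/15 ≈ -786.13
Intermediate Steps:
s(M) = -1/3 (s(M) = (1/9)*(-3) = -1/3)
A = -134/15 (A = -9 - 1/3/(-5) = -9 - 1/3*(-1/5) = -9 + 1/15 = -134/15 ≈ -8.9333)
K(E) = 2*E
K(A)*44 = (2*(-134/15))*44 = -268/15*44 = -11792/15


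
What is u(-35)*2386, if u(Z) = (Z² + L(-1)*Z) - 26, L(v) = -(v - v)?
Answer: 2860814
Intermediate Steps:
L(v) = 0 (L(v) = -1*0 = 0)
u(Z) = -26 + Z² (u(Z) = (Z² + 0*Z) - 26 = (Z² + 0) - 26 = Z² - 26 = -26 + Z²)
u(-35)*2386 = (-26 + (-35)²)*2386 = (-26 + 1225)*2386 = 1199*2386 = 2860814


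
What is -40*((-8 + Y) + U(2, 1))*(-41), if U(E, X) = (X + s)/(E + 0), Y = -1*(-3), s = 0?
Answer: -7380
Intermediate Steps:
Y = 3
U(E, X) = X/E (U(E, X) = (X + 0)/(E + 0) = X/E)
-40*((-8 + Y) + U(2, 1))*(-41) = -40*((-8 + 3) + 1/2)*(-41) = -40*(-5 + 1*(½))*(-41) = -40*(-5 + ½)*(-41) = -40*(-9/2)*(-41) = 180*(-41) = -7380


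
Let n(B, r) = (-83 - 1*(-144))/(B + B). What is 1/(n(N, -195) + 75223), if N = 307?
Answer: 614/46186983 ≈ 1.3294e-5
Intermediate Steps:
n(B, r) = 61/(2*B) (n(B, r) = (-83 + 144)/((2*B)) = 61*(1/(2*B)) = 61/(2*B))
1/(n(N, -195) + 75223) = 1/((61/2)/307 + 75223) = 1/((61/2)*(1/307) + 75223) = 1/(61/614 + 75223) = 1/(46186983/614) = 614/46186983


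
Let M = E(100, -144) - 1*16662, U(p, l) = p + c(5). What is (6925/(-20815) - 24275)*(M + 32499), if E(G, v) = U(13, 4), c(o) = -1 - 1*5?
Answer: -1601166279240/4163 ≈ -3.8462e+8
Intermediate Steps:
c(o) = -6 (c(o) = -1 - 5 = -6)
U(p, l) = -6 + p (U(p, l) = p - 6 = -6 + p)
E(G, v) = 7 (E(G, v) = -6 + 13 = 7)
M = -16655 (M = 7 - 1*16662 = 7 - 16662 = -16655)
(6925/(-20815) - 24275)*(M + 32499) = (6925/(-20815) - 24275)*(-16655 + 32499) = (6925*(-1/20815) - 24275)*15844 = (-1385/4163 - 24275)*15844 = -101058210/4163*15844 = -1601166279240/4163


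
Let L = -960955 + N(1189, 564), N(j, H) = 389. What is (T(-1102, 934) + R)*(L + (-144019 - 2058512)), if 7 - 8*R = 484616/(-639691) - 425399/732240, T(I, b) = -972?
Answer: 11508705842769430091867/3747258702720 ≈ 3.0712e+9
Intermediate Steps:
L = -960566 (L = -960955 + 389 = -960566)
R = 3905830496429/3747258702720 (R = 7/8 - (484616/(-639691) - 425399/732240)/8 = 7/8 - (484616*(-1/639691) - 425399*1/732240)/8 = 7/8 - (-484616/639691 - 425399/732240)/8 = 7/8 - ⅛*(-626979131549/468407337840) = 7/8 + 626979131549/3747258702720 = 3905830496429/3747258702720 ≈ 1.0423)
(T(-1102, 934) + R)*(L + (-144019 - 2058512)) = (-972 + 3905830496429/3747258702720)*(-960566 + (-144019 - 2058512)) = -3638429628547411*(-960566 - 2202531)/3747258702720 = -3638429628547411/3747258702720*(-3163097) = 11508705842769430091867/3747258702720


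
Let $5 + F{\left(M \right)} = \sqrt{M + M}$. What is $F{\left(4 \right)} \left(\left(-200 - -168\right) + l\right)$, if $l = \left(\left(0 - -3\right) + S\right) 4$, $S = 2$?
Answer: $60 - 24 \sqrt{2} \approx 26.059$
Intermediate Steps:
$F{\left(M \right)} = -5 + \sqrt{2} \sqrt{M}$ ($F{\left(M \right)} = -5 + \sqrt{M + M} = -5 + \sqrt{2 M} = -5 + \sqrt{2} \sqrt{M}$)
$l = 20$ ($l = \left(\left(0 - -3\right) + 2\right) 4 = \left(\left(0 + 3\right) + 2\right) 4 = \left(3 + 2\right) 4 = 5 \cdot 4 = 20$)
$F{\left(4 \right)} \left(\left(-200 - -168\right) + l\right) = \left(-5 + \sqrt{2} \sqrt{4}\right) \left(\left(-200 - -168\right) + 20\right) = \left(-5 + \sqrt{2} \cdot 2\right) \left(\left(-200 + 168\right) + 20\right) = \left(-5 + 2 \sqrt{2}\right) \left(-32 + 20\right) = \left(-5 + 2 \sqrt{2}\right) \left(-12\right) = 60 - 24 \sqrt{2}$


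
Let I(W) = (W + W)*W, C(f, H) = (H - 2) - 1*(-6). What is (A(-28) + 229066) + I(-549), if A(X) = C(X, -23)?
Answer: 831849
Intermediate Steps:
C(f, H) = 4 + H (C(f, H) = (-2 + H) + 6 = 4 + H)
A(X) = -19 (A(X) = 4 - 23 = -19)
I(W) = 2*W² (I(W) = (2*W)*W = 2*W²)
(A(-28) + 229066) + I(-549) = (-19 + 229066) + 2*(-549)² = 229047 + 2*301401 = 229047 + 602802 = 831849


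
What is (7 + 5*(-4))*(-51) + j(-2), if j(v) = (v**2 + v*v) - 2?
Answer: 669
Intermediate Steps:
j(v) = -2 + 2*v**2 (j(v) = (v**2 + v**2) - 2 = 2*v**2 - 2 = -2 + 2*v**2)
(7 + 5*(-4))*(-51) + j(-2) = (7 + 5*(-4))*(-51) + (-2 + 2*(-2)**2) = (7 - 20)*(-51) + (-2 + 2*4) = -13*(-51) + (-2 + 8) = 663 + 6 = 669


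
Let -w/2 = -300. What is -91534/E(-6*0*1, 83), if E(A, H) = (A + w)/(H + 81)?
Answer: -1876447/75 ≈ -25019.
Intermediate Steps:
w = 600 (w = -2*(-300) = 600)
E(A, H) = (600 + A)/(81 + H) (E(A, H) = (A + 600)/(H + 81) = (600 + A)/(81 + H))
-91534/E(-6*0*1, 83) = -91534*(81 + 83)/(600 - 6*0*1) = -91534*164/(600 + 0*1) = -91534*164/(600 + 0) = -91534/((1/164)*600) = -91534/150/41 = -91534*41/150 = -1876447/75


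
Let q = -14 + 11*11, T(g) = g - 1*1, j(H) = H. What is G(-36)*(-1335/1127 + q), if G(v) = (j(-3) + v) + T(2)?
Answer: -4531652/1127 ≈ -4021.0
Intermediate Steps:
T(g) = -1 + g (T(g) = g - 1 = -1 + g)
q = 107 (q = -14 + 121 = 107)
G(v) = -2 + v (G(v) = (-3 + v) + (-1 + 2) = (-3 + v) + 1 = -2 + v)
G(-36)*(-1335/1127 + q) = (-2 - 36)*(-1335/1127 + 107) = -38*(-1335*1/1127 + 107) = -38*(-1335/1127 + 107) = -38*119254/1127 = -4531652/1127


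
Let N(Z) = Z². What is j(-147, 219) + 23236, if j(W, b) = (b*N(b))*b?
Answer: 2300280757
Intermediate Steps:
j(W, b) = b⁴ (j(W, b) = (b*b²)*b = b³*b = b⁴)
j(-147, 219) + 23236 = 219⁴ + 23236 = 2300257521 + 23236 = 2300280757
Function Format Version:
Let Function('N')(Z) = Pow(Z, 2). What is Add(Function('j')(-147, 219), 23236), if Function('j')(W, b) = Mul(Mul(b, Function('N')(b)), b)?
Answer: 2300280757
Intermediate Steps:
Function('j')(W, b) = Pow(b, 4) (Function('j')(W, b) = Mul(Mul(b, Pow(b, 2)), b) = Mul(Pow(b, 3), b) = Pow(b, 4))
Add(Function('j')(-147, 219), 23236) = Add(Pow(219, 4), 23236) = Add(2300257521, 23236) = 2300280757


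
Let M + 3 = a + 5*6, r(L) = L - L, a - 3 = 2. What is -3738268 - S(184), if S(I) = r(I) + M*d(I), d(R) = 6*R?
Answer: -3773596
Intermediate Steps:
a = 5 (a = 3 + 2 = 5)
r(L) = 0
M = 32 (M = -3 + (5 + 5*6) = -3 + (5 + 30) = -3 + 35 = 32)
S(I) = 192*I (S(I) = 0 + 32*(6*I) = 0 + 192*I = 192*I)
-3738268 - S(184) = -3738268 - 192*184 = -3738268 - 1*35328 = -3738268 - 35328 = -3773596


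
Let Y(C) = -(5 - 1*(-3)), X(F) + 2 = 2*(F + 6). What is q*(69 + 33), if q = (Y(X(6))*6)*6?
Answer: -29376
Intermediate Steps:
X(F) = 10 + 2*F (X(F) = -2 + 2*(F + 6) = -2 + 2*(6 + F) = -2 + (12 + 2*F) = 10 + 2*F)
Y(C) = -8 (Y(C) = -(5 + 3) = -1*8 = -8)
q = -288 (q = -8*6*6 = -48*6 = -288)
q*(69 + 33) = -288*(69 + 33) = -288*102 = -29376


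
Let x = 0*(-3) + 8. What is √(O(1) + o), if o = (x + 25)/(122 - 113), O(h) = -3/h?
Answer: √6/3 ≈ 0.81650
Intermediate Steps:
x = 8 (x = 0 + 8 = 8)
o = 11/3 (o = (8 + 25)/(122 - 113) = 33/9 = 33*(⅑) = 11/3 ≈ 3.6667)
√(O(1) + o) = √(-3/1 + 11/3) = √(-3*1 + 11/3) = √(-3 + 11/3) = √(⅔) = √6/3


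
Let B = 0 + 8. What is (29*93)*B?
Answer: 21576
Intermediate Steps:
B = 8
(29*93)*B = (29*93)*8 = 2697*8 = 21576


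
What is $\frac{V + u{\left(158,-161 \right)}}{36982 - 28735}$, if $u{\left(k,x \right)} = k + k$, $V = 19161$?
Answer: $\frac{19477}{8247} \approx 2.3617$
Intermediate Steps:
$u{\left(k,x \right)} = 2 k$
$\frac{V + u{\left(158,-161 \right)}}{36982 - 28735} = \frac{19161 + 2 \cdot 158}{36982 - 28735} = \frac{19161 + 316}{8247} = 19477 \cdot \frac{1}{8247} = \frac{19477}{8247}$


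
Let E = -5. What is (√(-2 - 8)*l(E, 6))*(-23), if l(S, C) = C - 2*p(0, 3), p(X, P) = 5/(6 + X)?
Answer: -299*I*√10/3 ≈ -315.17*I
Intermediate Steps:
l(S, C) = -5/3 + C (l(S, C) = C - 10/(6 + 0) = C - 10/6 = C - 2*⅚ = C - 5/3 = -5/3 + C)
(√(-2 - 8)*l(E, 6))*(-23) = (√(-2 - 8)*(-5/3 + 6))*(-23) = (√(-10)*(13/3))*(-23) = ((I*√10)*(13/3))*(-23) = (13*I*√10/3)*(-23) = -299*I*√10/3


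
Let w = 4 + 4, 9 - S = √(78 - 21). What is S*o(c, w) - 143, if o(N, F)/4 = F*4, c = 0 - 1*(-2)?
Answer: 1009 - 128*√57 ≈ 42.621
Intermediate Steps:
S = 9 - √57 (S = 9 - √(78 - 21) = 9 - √57 ≈ 1.4502)
c = 2 (c = 0 + 2 = 2)
w = 8
o(N, F) = 16*F (o(N, F) = 4*(F*4) = 4*(4*F) = 16*F)
S*o(c, w) - 143 = (9 - √57)*(16*8) - 143 = (9 - √57)*128 - 143 = (1152 - 128*√57) - 143 = 1009 - 128*√57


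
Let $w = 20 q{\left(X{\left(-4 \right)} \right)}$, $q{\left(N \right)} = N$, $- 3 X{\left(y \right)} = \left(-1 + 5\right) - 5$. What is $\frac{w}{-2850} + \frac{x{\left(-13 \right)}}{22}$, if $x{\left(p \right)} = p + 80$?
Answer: $\frac{57241}{18810} \approx 3.0431$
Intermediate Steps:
$X{\left(y \right)} = \frac{1}{3}$ ($X{\left(y \right)} = - \frac{\left(-1 + 5\right) - 5}{3} = - \frac{4 - 5}{3} = \left(- \frac{1}{3}\right) \left(-1\right) = \frac{1}{3}$)
$x{\left(p \right)} = 80 + p$
$w = \frac{20}{3}$ ($w = 20 \cdot \frac{1}{3} = \frac{20}{3} \approx 6.6667$)
$\frac{w}{-2850} + \frac{x{\left(-13 \right)}}{22} = \frac{20}{3 \left(-2850\right)} + \frac{80 - 13}{22} = \frac{20}{3} \left(- \frac{1}{2850}\right) + 67 \cdot \frac{1}{22} = - \frac{2}{855} + \frac{67}{22} = \frac{57241}{18810}$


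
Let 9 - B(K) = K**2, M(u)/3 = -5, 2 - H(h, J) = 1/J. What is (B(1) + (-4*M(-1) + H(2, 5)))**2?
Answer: 121801/25 ≈ 4872.0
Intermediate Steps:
H(h, J) = 2 - 1/J
M(u) = -15 (M(u) = 3*(-5) = -15)
B(K) = 9 - K**2
(B(1) + (-4*M(-1) + H(2, 5)))**2 = ((9 - 1*1**2) + (-4*(-15) + (2 - 1/5)))**2 = ((9 - 1*1) + (60 + (2 - 1*1/5)))**2 = ((9 - 1) + (60 + (2 - 1/5)))**2 = (8 + (60 + 9/5))**2 = (8 + 309/5)**2 = (349/5)**2 = 121801/25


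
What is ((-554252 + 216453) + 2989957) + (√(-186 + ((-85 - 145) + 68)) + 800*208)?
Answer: 2818558 + 2*I*√87 ≈ 2.8186e+6 + 18.655*I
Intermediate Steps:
((-554252 + 216453) + 2989957) + (√(-186 + ((-85 - 145) + 68)) + 800*208) = (-337799 + 2989957) + (√(-186 + (-230 + 68)) + 166400) = 2652158 + (√(-186 - 162) + 166400) = 2652158 + (√(-348) + 166400) = 2652158 + (2*I*√87 + 166400) = 2652158 + (166400 + 2*I*√87) = 2818558 + 2*I*√87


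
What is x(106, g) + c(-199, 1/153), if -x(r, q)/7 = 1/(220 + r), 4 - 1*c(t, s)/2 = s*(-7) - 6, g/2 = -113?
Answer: 1001053/49878 ≈ 20.070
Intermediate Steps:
g = -226 (g = 2*(-113) = -226)
c(t, s) = 20 + 14*s (c(t, s) = 8 - 2*(s*(-7) - 6) = 8 - 2*(-7*s - 6) = 8 - 2*(-6 - 7*s) = 8 + (12 + 14*s) = 20 + 14*s)
x(r, q) = -7/(220 + r)
x(106, g) + c(-199, 1/153) = -7/(220 + 106) + (20 + 14/153) = -7/326 + (20 + 14*(1/153)) = -7*1/326 + (20 + 14/153) = -7/326 + 3074/153 = 1001053/49878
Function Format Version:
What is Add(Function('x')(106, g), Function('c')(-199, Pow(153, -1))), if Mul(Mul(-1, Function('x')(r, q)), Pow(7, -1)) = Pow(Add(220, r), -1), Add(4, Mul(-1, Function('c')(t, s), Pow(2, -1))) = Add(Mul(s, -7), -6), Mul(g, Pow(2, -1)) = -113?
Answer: Rational(1001053, 49878) ≈ 20.070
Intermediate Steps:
g = -226 (g = Mul(2, -113) = -226)
Function('c')(t, s) = Add(20, Mul(14, s)) (Function('c')(t, s) = Add(8, Mul(-2, Add(Mul(s, -7), -6))) = Add(8, Mul(-2, Add(Mul(-7, s), -6))) = Add(8, Mul(-2, Add(-6, Mul(-7, s)))) = Add(8, Add(12, Mul(14, s))) = Add(20, Mul(14, s)))
Function('x')(r, q) = Mul(-7, Pow(Add(220, r), -1))
Add(Function('x')(106, g), Function('c')(-199, Pow(153, -1))) = Add(Mul(-7, Pow(Add(220, 106), -1)), Add(20, Mul(14, Pow(153, -1)))) = Add(Mul(-7, Pow(326, -1)), Add(20, Mul(14, Rational(1, 153)))) = Add(Mul(-7, Rational(1, 326)), Add(20, Rational(14, 153))) = Add(Rational(-7, 326), Rational(3074, 153)) = Rational(1001053, 49878)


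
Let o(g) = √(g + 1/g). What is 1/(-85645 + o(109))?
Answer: -9335305/799522184843 - √1295138/799522184843 ≈ -1.1678e-5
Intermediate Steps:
1/(-85645 + o(109)) = 1/(-85645 + √(109 + 1/109)) = 1/(-85645 + √(11882/109)) = 1/(-85645 + √1295138/109)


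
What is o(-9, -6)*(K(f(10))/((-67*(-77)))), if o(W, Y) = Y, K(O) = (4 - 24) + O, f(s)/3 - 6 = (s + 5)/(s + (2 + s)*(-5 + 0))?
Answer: 87/25795 ≈ 0.0033727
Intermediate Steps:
f(s) = 18 + 3*(5 + s)/(-10 - 4*s) (f(s) = 18 + 3*((s + 5)/(s + (2 + s)*(-5 + 0))) = 18 + 3*((5 + s)/(s + (2 + s)*(-5))) = 18 + 3*((5 + s)/(s + (-10 - 5*s))) = 18 + 3*((5 + s)/(-10 - 4*s)) = 18 + 3*(5 + s)/(-10 - 4*s))
K(O) = -20 + O
o(-9, -6)*(K(f(10))/((-67*(-77)))) = -6*(-20 + 3*(55 + 23*10)/(2*(5 + 2*10)))/((-67*(-77))) = -6*(-20 + 3*(55 + 230)/(2*(5 + 20)))/5159 = -6*(-20 + (3/2)*285/25)/5159 = -6*(-20 + (3/2)*(1/25)*285)/5159 = -6*(-20 + 171/10)/5159 = -(-87)/(5*5159) = -6*(-29/51590) = 87/25795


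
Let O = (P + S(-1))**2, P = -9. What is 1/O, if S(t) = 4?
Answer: 1/25 ≈ 0.040000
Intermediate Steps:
O = 25 (O = (-9 + 4)**2 = (-5)**2 = 25)
1/O = 1/25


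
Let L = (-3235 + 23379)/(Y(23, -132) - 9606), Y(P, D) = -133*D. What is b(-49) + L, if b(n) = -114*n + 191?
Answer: 22973647/3975 ≈ 5779.5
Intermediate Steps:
b(n) = 191 - 114*n
L = 10072/3975 (L = (-3235 + 23379)/(-133*(-132) - 9606) = 20144/(17556 - 9606) = 20144/7950 = 20144*(1/7950) = 10072/3975 ≈ 2.5338)
b(-49) + L = (191 - 114*(-49)) + 10072/3975 = (191 + 5586) + 10072/3975 = 5777 + 10072/3975 = 22973647/3975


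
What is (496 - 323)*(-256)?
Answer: -44288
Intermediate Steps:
(496 - 323)*(-256) = 173*(-256) = -44288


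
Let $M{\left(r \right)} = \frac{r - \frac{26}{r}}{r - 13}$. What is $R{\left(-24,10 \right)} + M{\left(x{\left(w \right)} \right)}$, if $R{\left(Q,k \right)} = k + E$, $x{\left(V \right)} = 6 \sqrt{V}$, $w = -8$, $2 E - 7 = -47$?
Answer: $- \frac{4256}{457} - \frac{2041 i \sqrt{2}}{5484} \approx -9.3129 - 0.52633 i$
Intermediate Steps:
$E = -20$ ($E = \frac{7}{2} + \frac{1}{2} \left(-47\right) = \frac{7}{2} - \frac{47}{2} = -20$)
$R{\left(Q,k \right)} = -20 + k$ ($R{\left(Q,k \right)} = k - 20 = -20 + k$)
$M{\left(r \right)} = \frac{r - \frac{26}{r}}{-13 + r}$
$R{\left(-24,10 \right)} + M{\left(x{\left(w \right)} \right)} = \left(-20 + 10\right) + \frac{-26 + \left(6 \sqrt{-8}\right)^{2}}{6 \sqrt{-8} \left(-13 + 6 \sqrt{-8}\right)} = -10 + \frac{-26 + \left(6 \cdot 2 i \sqrt{2}\right)^{2}}{6 \cdot 2 i \sqrt{2} \left(-13 + 6 \cdot 2 i \sqrt{2}\right)} = -10 + \frac{-26 + \left(12 i \sqrt{2}\right)^{2}}{12 i \sqrt{2} \left(-13 + 12 i \sqrt{2}\right)} = -10 + \frac{- \frac{i \sqrt{2}}{24} \left(-26 - 288\right)}{-13 + 12 i \sqrt{2}} = -10 + - \frac{i \sqrt{2}}{24} \frac{1}{-13 + 12 i \sqrt{2}} \left(-314\right) = -10 + \frac{157 i \sqrt{2}}{12 \left(-13 + 12 i \sqrt{2}\right)}$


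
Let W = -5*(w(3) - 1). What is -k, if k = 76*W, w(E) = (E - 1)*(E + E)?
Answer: 4180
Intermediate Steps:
w(E) = 2*E*(-1 + E) (w(E) = (-1 + E)*(2*E) = 2*E*(-1 + E))
W = -55 (W = -5*(2*3*(-1 + 3) - 1) = -5*(2*3*2 - 1) = -5*(12 - 1) = -5*11 = -55)
k = -4180 (k = 76*(-55) = -4180)
-k = -1*(-4180) = 4180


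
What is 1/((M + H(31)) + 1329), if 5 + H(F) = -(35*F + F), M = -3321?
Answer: -1/3113 ≈ -0.00032123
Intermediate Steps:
H(F) = -5 - 36*F (H(F) = -5 - (35*F + F) = -5 - 36*F)
1/((M + H(31)) + 1329) = 1/((-3321 + (-5 - 36*31)) + 1329) = 1/((-3321 + (-5 - 1116)) + 1329) = 1/((-3321 - 1121) + 1329) = 1/(-4442 + 1329) = 1/(-3113) = -1/3113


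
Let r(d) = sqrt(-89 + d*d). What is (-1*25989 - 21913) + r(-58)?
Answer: -47902 + 5*sqrt(131) ≈ -47845.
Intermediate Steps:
r(d) = sqrt(-89 + d**2)
(-1*25989 - 21913) + r(-58) = (-1*25989 - 21913) + sqrt(-89 + (-58)**2) = (-25989 - 21913) + sqrt(-89 + 3364) = -47902 + sqrt(3275) = -47902 + 5*sqrt(131)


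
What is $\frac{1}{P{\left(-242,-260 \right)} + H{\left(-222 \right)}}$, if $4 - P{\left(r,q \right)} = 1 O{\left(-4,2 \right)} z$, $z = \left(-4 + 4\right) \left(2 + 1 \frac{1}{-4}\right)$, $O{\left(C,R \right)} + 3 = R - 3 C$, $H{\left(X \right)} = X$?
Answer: $- \frac{1}{218} \approx -0.0045872$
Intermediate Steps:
$O{\left(C,R \right)} = -3 + R - 3 C$ ($O{\left(C,R \right)} = -3 - \left(- R + 3 C\right) = -3 + R - 3 C$)
$z = 0$ ($z = 0 \left(2 + 1 \left(- \frac{1}{4}\right)\right) = 0 \left(2 - \frac{1}{4}\right) = 0 \cdot \frac{7}{4} = 0$)
$P{\left(r,q \right)} = 4$ ($P{\left(r,q \right)} = 4 - 1 \left(-3 + 2 - -12\right) 0 = 4 - 1 \left(-3 + 2 + 12\right) 0 = 4 - 1 \cdot 11 \cdot 0 = 4 - 11 \cdot 0 = 4 - 0 = 4 + 0 = 4$)
$\frac{1}{P{\left(-242,-260 \right)} + H{\left(-222 \right)}} = \frac{1}{4 - 222} = \frac{1}{-218} = - \frac{1}{218}$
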